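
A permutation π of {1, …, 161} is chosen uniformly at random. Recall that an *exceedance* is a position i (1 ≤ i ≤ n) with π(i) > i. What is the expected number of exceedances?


Write X = Σ_{i=1}^{161} X_i, where X_i = 1_{π(i) > i}.
For each fixed i, π(i) is uniform over {1, …, 161} (marginal of a uniform permutation), so P[π(i) > i] = (n − i)/n. Summing: Σ_{i=1}^{161} (n − i)/n = (0 + 1 + … + 160)/161 = 161(161 − 1)/(2·161) = (161 − 1)/2.
Hence E[X] = Σ_{i=1}^{161} (161 − i)/161 = 80 ≈ 80.0000.

E[X] = 80 = 80.0000.


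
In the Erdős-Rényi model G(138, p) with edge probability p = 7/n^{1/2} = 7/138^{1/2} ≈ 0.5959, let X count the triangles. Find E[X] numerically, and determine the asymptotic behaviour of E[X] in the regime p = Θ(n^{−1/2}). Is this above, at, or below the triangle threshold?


Number of potential triangles: C(138, 3) = 428536.
Each occurs with probability p³ ≈ (0.5959)³ ≈ 2.115804e-01.
By linearity: E[X] = C(138, 3)·p³ ≈ 428536 · 2.115804e-01 ≈ 90669.8301.
Since α = 1/2 < 1, p = c/n^{1/2} ≫ 1/n is above the triangle threshold p ~ 1/n. Asymptotically E[X] ~ (c³/6)·n^{3(1−α)} = (7³/6)·n^{1.5} → ∞; triangles are abundant w.h.p.

E[X] ≈ 90669.8301; in regime p = Θ(1/n^{1/2}) E[X] diverges (above the triangle threshold p ~ 1/n).


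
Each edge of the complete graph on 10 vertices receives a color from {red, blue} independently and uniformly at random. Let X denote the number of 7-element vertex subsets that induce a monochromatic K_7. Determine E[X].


Let X = Σ_S X_S over the C(10, 7) = 120 subsets S of size 7, where X_S = 1 if the K_7 on S is monochromatic.
For a fixed S, the K_7 on S has C(7, 2) = 21 edges. P[all 21 edges red] = (1/2)^21, and likewise for blue, so P[monochromatic] = 2·(1/2)^21 = 2^{1 − 21} = 1/1048576.
By linearity of expectation: E[X] = C(10, 7) · 2^{1 − 21} = 120 · 1/1048576 = 15/131072.
Numerically: E[X] ≈ 0.000114.

E[X] = C(10,7)·2^(1−C(7,2)) = 15/131072 ≈ 0.000114.


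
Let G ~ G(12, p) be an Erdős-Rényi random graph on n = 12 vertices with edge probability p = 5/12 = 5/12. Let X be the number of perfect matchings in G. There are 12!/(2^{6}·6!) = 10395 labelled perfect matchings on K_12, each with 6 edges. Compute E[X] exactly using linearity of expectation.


K_12 has 12!/(2^{6}·6!) = 10395 labelled perfect matchings.
For each such perfect matching H, let X_H = 1 if all 6 edges of H are present in G. Then P[X_H = 1] = p^{6} = (5/12)^{6} = 15625/2985984.
Summing the indicators: E[X] = Σ_H E[X_H] = 10395 · p^{6} = 10395 · 15625/2985984 = 6015625/110592.
Numerically: E[X] ≈ 54.395.

E[X] = 10395 · (5/12)^{6} = 6015625/110592 ≈ 54.395.


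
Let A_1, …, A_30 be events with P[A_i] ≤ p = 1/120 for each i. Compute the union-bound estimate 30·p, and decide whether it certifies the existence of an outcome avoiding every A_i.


Union bound: P[∪_{i=1}^{30} A_i] ≤ Σ_i P[A_i] ≤ 30·p = 30·(1/120) = 1/4.
Numerically: 1/4 ≈ 0.25000.
Is 1/4 < 1? YES.
Since P[∪ A_i] ≤ 1/4 < 1, the complement has P[∩ A_i^c] ≥ 1 − 1/4 = 3/4 > 0, so some outcome avoids every A_i.

30·p = 1/4 ≈ 0.25000; existence CERTIFIED by the union bound.


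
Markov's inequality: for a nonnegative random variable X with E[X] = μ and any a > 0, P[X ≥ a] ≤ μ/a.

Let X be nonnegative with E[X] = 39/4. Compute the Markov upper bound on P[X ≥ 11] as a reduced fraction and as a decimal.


μ = E[X] = 39/4, a = 11.
Markov: P[X ≥ 11] ≤ μ/a = (39/4)/11 = 39/44.
Numerically: ≈ 0.88636.
(Since a = 11 > μ = 9.75000, the bound 39/44 is < 1 and informative.)

P[X ≥ 11] ≤ 39/44 ≈ 0.88636.


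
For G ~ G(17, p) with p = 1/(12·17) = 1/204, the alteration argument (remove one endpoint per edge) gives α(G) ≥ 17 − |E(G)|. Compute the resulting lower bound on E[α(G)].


E[|E(G)|] = C(17, 2)·p = 136 · (1/204) = 2/3.
E[α(G)] ≥ n − E[|E(G)|] = 17 − 2/3 = 49/3.
Numerically: ≈ 16.333333.
(This is only a lower bound; the true E[α(G)] may be larger.)

E[α(G)] ≥ 49/3 ≈ 16.333333.


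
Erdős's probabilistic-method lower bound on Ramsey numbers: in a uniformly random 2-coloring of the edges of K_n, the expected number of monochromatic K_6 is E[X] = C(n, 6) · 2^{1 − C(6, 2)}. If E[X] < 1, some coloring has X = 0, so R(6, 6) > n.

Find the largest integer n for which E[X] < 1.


We need C(n, 6) · 2^{1 − 15} < 1, i.e. C(n, 6) < 2^{15 − 1} = 16384.
Check values of n near the boundary:
  n = 16: C(16, 6) = 8008; 8008 < 16384? YES
  n = 17: C(17, 6) = 12376; 12376 < 16384? YES
  n = 18: C(18, 6) = 18564; 18564 < 16384? NO
The largest n with C(n, 6) < 16384 is n = 17 (where E[X] = 1547/2048 ≈ 0.755). Hence R(6, 6) > 17, i.e. R(6, 6) ≥ 18.

Largest n = 17; hence R(6, 6) > 17.


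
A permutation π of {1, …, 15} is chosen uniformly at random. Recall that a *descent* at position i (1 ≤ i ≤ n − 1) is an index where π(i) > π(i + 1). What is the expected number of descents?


Write X = Σ X_I over i = 1, …, 14, with X_I the indicator of one descent.
There are 14 indicators.
For each fixed i, the pair (π(i), π(i+1)) is a uniformly random ordered pair of distinct values from {1, …, 15}; by symmetry P[π(i) > π(i+1)] = 1/2.
By linearity: E[X] = 14 · (1/2) = (15 − 1) · (1/2) = 7 ≈ 7.00000.

E[X] = 7 = 7.00000.


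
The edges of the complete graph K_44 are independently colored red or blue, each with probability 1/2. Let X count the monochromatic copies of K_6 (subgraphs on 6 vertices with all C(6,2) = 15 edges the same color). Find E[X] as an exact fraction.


Let X = Σ_S X_S over the C(44, 6) = 7059052 subsets S of size 6, where X_S = 1 if the K_6 on S is monochromatic.
For a fixed S, the K_6 on S has C(6, 2) = 15 edges. P[all 15 edges red] = (1/2)^15, and likewise for blue, so P[monochromatic] = 2·(1/2)^15 = 2^{1 − 15} = 1/16384.
By linearity of expectation: E[X] = C(44, 6) · 2^{1 − 15} = 7059052 · 1/16384 = 1764763/4096.
Numerically: E[X] ≈ 430.85034.

E[X] = C(44,6)·2^(1−C(6,2)) = 1764763/4096 ≈ 430.85034.


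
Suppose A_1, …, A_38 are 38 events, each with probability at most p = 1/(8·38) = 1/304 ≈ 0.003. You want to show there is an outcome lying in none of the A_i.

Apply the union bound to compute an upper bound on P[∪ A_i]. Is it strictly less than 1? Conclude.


Union bound: P[∪_{i=1}^{38} A_i] ≤ Σ_i P[A_i] ≤ 38·p = 38·(1/304) = 1/8.
Numerically: 1/8 ≈ 0.125.
Is 1/8 < 1? YES.
Since P[∪ A_i] ≤ 1/8 < 1, the complement has P[∩ A_i^c] ≥ 1 − 1/8 = 7/8 > 0, so some outcome avoids every A_i.

38·p = 1/8 ≈ 0.125; existence CERTIFIED by the union bound.


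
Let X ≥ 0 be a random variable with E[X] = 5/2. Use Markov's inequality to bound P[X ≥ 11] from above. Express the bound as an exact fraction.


μ = E[X] = 5/2, a = 11.
Markov: P[X ≥ 11] ≤ μ/a = (5/2)/11 = 5/22.
Numerically: ≈ 0.227.
(Since a = 11 > μ = 2.500, the bound 5/22 is < 1 and informative.)

P[X ≥ 11] ≤ 5/22 ≈ 0.227.


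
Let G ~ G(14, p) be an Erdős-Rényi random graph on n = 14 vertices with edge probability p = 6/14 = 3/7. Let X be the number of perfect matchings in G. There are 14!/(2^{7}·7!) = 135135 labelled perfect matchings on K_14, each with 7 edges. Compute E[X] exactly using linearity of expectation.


K_14 has 14!/(2^{7}·7!) = 135135 labelled perfect matchings.
For each such perfect matching H, let X_H = 1 if all 7 edges of H are present in G. Then P[X_H = 1] = p^{7} = (3/7)^{7} = 2187/823543.
By linearity of expectation: E[X] = Σ_H E[X_H] = 135135 · p^{7} = 135135 · 2187/823543 = 42220035/117649.
Numerically: E[X] ≈ 358.864.

E[X] = 135135 · (3/7)^{7} = 42220035/117649 ≈ 358.864.


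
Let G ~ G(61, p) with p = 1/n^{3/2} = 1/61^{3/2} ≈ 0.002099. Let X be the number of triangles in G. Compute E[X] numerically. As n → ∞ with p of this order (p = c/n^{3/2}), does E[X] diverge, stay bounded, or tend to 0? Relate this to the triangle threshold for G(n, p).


Number of potential triangles: C(61, 3) = 35990.
Each occurs with probability p³ ≈ (0.002099)³ ≈ 9.2473169e-09.
By linearity: E[X] = C(61, 3)·p³ ≈ 35990 · 9.2473169e-09 ≈ 0.00033.
Since α = 3/2 > 1, p = c/n^{3/2} = o(1/n) is below the triangle threshold p ~ 1/n. Asymptotically E[X] ~ (c³/6)·n^{3(1−α)} = (1³/6)·n^{-1.5} → 0, so by Markov's inequality G has no triangles w.h.p.

E[X] ≈ 0.00033; in regime p = Θ(1/n^{3/2}) E[X] tends to 0 (below the triangle threshold p ~ 1/n).


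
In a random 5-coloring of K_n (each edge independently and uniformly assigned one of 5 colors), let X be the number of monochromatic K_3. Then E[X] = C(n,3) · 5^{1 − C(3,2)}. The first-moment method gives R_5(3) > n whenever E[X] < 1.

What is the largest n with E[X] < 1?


We need C(n, 3) · 5^{1 − 3} < 1, i.e. C(n, 3) < 5^{3 − 1} = 25.
Check values of n near the boundary:
  n = 4: C(4, 3) = 4; 4 < 25? YES
  n = 5: C(5, 3) = 10; 10 < 25? YES
  n = 6: C(6, 3) = 20; 20 < 25? YES
  n = 7: C(7, 3) = 35; 35 < 25? NO
  n = 8: C(8, 3) = 56; 56 < 25? NO
  n = 9: C(9, 3) = 84; 84 < 25? NO
The largest n with C(n, 3) < 25 is n = 6 (where E[X] = 4/5 ≈ 0.80000). Hence R_5(3) > 6, i.e. R_5(3) ≥ 7.

Largest n = 6; hence R_5(3) > 6.


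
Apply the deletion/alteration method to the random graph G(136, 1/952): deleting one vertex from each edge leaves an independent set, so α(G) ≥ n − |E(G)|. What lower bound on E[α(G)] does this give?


E[|E(G)|] = C(136, 2)·p = 9180 · (1/952) = 135/14.
E[α(G)] ≥ n − E[|E(G)|] = 136 − 135/14 = 1769/14.
Numerically: ≈ 126.357.
(This is only a lower bound; the true E[α(G)] may be larger.)

E[α(G)] ≥ 1769/14 ≈ 126.357.


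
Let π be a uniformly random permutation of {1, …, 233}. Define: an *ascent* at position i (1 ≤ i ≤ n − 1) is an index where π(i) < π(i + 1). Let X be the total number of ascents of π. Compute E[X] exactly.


Write X = Σ X_I over i = 1, …, 232, with X_I the indicator of one ascent.
There are 232 indicators.
For each fixed i, the pair (π(i), π(i+1)) is a uniformly random ordered pair of distinct values from {1, …, 233}; by symmetry P[π(i) < π(i+1)] = 1/2.
By linearity: E[X] = 232 · (1/2) = (233 − 1) · (1/2) = 116 ≈ 116.0000.

E[X] = 116 = 116.0000.


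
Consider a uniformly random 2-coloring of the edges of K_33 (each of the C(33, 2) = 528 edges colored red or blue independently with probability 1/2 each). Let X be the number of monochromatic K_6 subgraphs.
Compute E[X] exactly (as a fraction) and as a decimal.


Let X = Σ_S X_S over the C(33, 6) = 1107568 subsets S of size 6, where X_S = 1 if the K_6 on S is monochromatic.
For a fixed S, the K_6 on S has C(6, 2) = 15 edges. P[all 15 edges red] = (1/2)^15, and likewise for blue, so P[monochromatic] = 2·(1/2)^15 = 2^{1 − 15} = 1/16384.
By linearity of expectation: E[X] = C(33, 6) · 2^{1 − 15} = 1107568 · 1/16384 = 69223/1024.
Numerically: E[X] ≈ 67.600586.

E[X] = C(33,6)·2^(1−C(6,2)) = 69223/1024 ≈ 67.600586.


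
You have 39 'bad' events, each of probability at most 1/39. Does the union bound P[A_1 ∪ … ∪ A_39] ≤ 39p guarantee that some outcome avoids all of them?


Union bound: P[∪_{i=1}^{39} A_i] ≤ Σ_i P[A_i] ≤ 39·p = 39·(1/39) = 1.
Numerically: 1 ≈ 1.0000.
Is 1 < 1? NO.
Since the bound 1 is ≥ 1, the union bound is uninformative here; it does NOT by itself certify existence.

39·p = 1 ≈ 1.0000; existence NOT certified by the union bound.


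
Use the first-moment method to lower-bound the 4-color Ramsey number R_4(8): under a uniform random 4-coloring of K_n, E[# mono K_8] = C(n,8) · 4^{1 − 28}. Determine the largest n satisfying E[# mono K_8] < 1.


We need C(n, 8) · 4^{1 − 28} < 1, i.e. C(n, 8) < 4^{28 − 1} = 18014398509481984.
Check values of n near the boundary:
  n = 402: C(402, 8) = 15770615726749950; 15770615726749950 < 18014398509481984? YES
  n = 403: C(403, 8) = 16090020602228430; 16090020602228430 < 18014398509481984? YES
  n = 404: C(404, 8) = 16415071523485570; 16415071523485570 < 18014398509481984? YES
  n = 405: C(405, 8) = 16745853821188050; 16745853821188050 < 18014398509481984? YES
  n = 406: C(406, 8) = 17082453897995850; 17082453897995850 < 18014398509481984? YES
  n = 407: C(407, 8) = 17424959239309050; 17424959239309050 < 18014398509481984? YES
  n = 408: C(408, 8) = 17773458424095231; 17773458424095231 < 18014398509481984? YES
  n = 409: C(409, 8) = 18128041135797879; 18128041135797879 < 18014398509481984? NO
  n = 410: C(410, 8) = 18488798173326195; 18488798173326195 < 18014398509481984? NO
The largest n with C(n, 8) < 18014398509481984 is n = 408 (where E[X] = 17773458424095231/18014398509481984 ≈ 0.9866). Hence R_4(8) > 408, i.e. R_4(8) ≥ 409.

Largest n = 408; hence R_4(8) > 408.


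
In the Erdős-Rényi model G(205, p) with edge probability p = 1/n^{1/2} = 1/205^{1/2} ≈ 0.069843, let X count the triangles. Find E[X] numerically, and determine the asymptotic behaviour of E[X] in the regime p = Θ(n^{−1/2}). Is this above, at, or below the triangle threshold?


Number of potential triangles: C(205, 3) = 1414910.
Each occurs with probability p³ ≈ (0.069843)³ ≈ 3.4069771e-04.
By linearity: E[X] = C(205, 3)·p³ ≈ 1414910 · 3.4069771e-04 ≈ 482.05659.
Since α = 1/2 < 1, p = c/n^{1/2} ≫ 1/n is above the triangle threshold p ~ 1/n. Asymptotically E[X] ~ (c³/6)·n^{3(1−α)} = (1³/6)·n^{1.5} → ∞; triangles are abundant w.h.p.

E[X] ≈ 482.05659; in regime p = Θ(1/n^{1/2}) E[X] diverges (above the triangle threshold p ~ 1/n).


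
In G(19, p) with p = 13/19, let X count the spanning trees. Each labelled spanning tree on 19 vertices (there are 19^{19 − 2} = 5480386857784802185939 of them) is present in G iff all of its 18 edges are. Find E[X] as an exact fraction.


K_19 has 19^{19 − 2} = 5480386857784802185939 labelled spanning trees.
For each such spanning tree H, let X_H = 1 if all 18 edges of H are present in G. Then P[X_H = 1] = p^{18} = (13/19)^{18} = 112455406951957393129/104127350297911241532841.
Summing the indicators: E[X] = Σ_H E[X_H] = 5480386857784802185939 · p^{18} = 5480386857784802185939 · 112455406951957393129/104127350297911241532841 = 112455406951957393129/19.
Numerically: E[X] ≈ 5.919e+18.

E[X] = 5480386857784802185939 · (13/19)^{18} = 112455406951957393129/19 ≈ 5.919e+18.


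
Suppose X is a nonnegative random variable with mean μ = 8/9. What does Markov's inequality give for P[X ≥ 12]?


μ = E[X] = 8/9, a = 12.
Markov: P[X ≥ 12] ≤ μ/a = (8/9)/12 = 2/27.
Numerically: ≈ 0.074074.
(Since a = 12 > μ = 0.888889, the bound 2/27 is < 1 and informative.)

P[X ≥ 12] ≤ 2/27 ≈ 0.074074.


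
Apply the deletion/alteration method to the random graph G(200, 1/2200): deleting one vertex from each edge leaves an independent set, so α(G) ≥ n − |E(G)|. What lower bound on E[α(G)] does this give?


E[|E(G)|] = C(200, 2)·p = 19900 · (1/2200) = 199/22.
E[α(G)] ≥ n − E[|E(G)|] = 200 − 199/22 = 4201/22.
Numerically: ≈ 190.954545.
(This is only a lower bound; the true E[α(G)] may be larger.)

E[α(G)] ≥ 4201/22 ≈ 190.954545.


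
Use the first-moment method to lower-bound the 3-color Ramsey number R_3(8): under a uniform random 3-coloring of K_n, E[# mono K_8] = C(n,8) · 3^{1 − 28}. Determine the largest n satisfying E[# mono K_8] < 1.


We need C(n, 8) · 3^{1 − 28} < 1, i.e. C(n, 8) < 3^{28 − 1} = 7625597484987.
Check values of n near the boundary:
  n = 155: C(155, 8) = 6876747915675; 6876747915675 < 7625597484987? YES
  n = 156: C(156, 8) = 7248464019225; 7248464019225 < 7625597484987? YES
  n = 157: C(157, 8) = 7637643295425; 7637643295425 < 7625597484987? NO
  n = 158: C(158, 8) = 8044984271181; 8044984271181 < 7625597484987? NO
The largest n with C(n, 8) < 7625597484987 is n = 156 (where E[X] = 805384891025/847288609443 ≈ 0.95054). Hence R_3(8) > 156, i.e. R_3(8) ≥ 157.

Largest n = 156; hence R_3(8) > 156.


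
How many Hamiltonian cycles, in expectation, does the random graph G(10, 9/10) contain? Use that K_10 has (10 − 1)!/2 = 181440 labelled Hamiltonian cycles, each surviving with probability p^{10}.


K_10 has (10 − 1)!/2 = 181440 labelled Hamiltonian cycles.
For each such Hamiltonian cycle H, let X_H = 1 if all 10 edges of H are present in G. Then P[X_H = 1] = p^{10} = (9/10)^{10} = 3486784401/10000000000.
By linearity: E[X] = Σ_H E[X_H] = 181440 · p^{10} = 181440 · 3486784401/10000000000 = 1977006755367/31250000.
Numerically: E[X] ≈ 63264.2.

E[X] = 181440 · (9/10)^{10} = 1977006755367/31250000 ≈ 63264.2.


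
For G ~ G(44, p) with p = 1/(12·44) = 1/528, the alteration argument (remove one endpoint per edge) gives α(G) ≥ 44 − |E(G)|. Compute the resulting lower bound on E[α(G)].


E[|E(G)|] = C(44, 2)·p = 946 · (1/528) = 43/24.
E[α(G)] ≥ n − E[|E(G)|] = 44 − 43/24 = 1013/24.
Numerically: ≈ 42.208.
(This is only a lower bound; the true E[α(G)] may be larger.)

E[α(G)] ≥ 1013/24 ≈ 42.208.


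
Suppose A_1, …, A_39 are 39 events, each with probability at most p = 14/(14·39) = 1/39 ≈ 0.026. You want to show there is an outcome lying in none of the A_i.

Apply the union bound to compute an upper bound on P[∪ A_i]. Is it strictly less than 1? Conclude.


Union bound: P[∪_{i=1}^{39} A_i] ≤ Σ_i P[A_i] ≤ 39·p = 39·(1/39) = 1.
Numerically: 1 ≈ 1.000.
Is 1 < 1? NO.
Since the bound 1 is ≥ 1, the union bound is uninformative here; it does NOT by itself certify existence.

39·p = 1 ≈ 1.000; existence NOT certified by the union bound.


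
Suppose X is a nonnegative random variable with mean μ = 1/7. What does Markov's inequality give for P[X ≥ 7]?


μ = E[X] = 1/7, a = 7.
Markov: P[X ≥ 7] ≤ μ/a = (1/7)/7 = 1/49.
Numerically: ≈ 0.020.
(Since a = 7 > μ = 0.143, the bound 1/49 is < 1 and informative.)

P[X ≥ 7] ≤ 1/49 ≈ 0.020.


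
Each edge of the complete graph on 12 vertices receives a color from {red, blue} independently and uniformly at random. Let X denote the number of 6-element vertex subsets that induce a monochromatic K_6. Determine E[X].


Let X = Σ_S X_S over the C(12, 6) = 924 subsets S of size 6, where X_S = 1 if the K_6 on S is monochromatic.
For a fixed S, the K_6 on S has C(6, 2) = 15 edges. P[all 15 edges red] = (1/2)^15, and likewise for blue, so P[monochromatic] = 2·(1/2)^15 = 2^{1 − 15} = 1/16384.
By linearity of expectation: E[X] = C(12, 6) · 2^{1 − 15} = 924 · 1/16384 = 231/4096.
Numerically: E[X] ≈ 0.05640.

E[X] = C(12,6)·2^(1−C(6,2)) = 231/4096 ≈ 0.05640.


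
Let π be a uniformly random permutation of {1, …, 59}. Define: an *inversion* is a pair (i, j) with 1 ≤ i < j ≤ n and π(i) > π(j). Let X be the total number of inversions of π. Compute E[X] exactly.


Write X = Σ X_I over the C(59, 2) = 1711 pairs i < j, with X_I the indicator of one inversion.
There are 1711 indicators.
For each fixed pair i < j, the values π(i) and π(j) are two distinct elements of {1, …, 59} in uniformly random order; by symmetry P[π(i) > π(j)] = 1/2.
By linearity: E[X] = 1711 · (1/2) = C(59, 2) · (1/2) = 1711/2 = 1711/2 ≈ 855.500.

E[X] = 1711/2 = 855.500.


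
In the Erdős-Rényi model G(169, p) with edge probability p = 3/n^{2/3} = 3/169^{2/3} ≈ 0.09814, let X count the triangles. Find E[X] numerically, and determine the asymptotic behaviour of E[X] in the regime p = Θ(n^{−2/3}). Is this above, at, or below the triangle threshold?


Number of potential triangles: C(169, 3) = 790244.
Each occurs with probability p³ ≈ (0.09814)³ ≈ 9.453451e-04.
By linearity: E[X] = C(169, 3)·p³ ≈ 790244 · 9.453451e-04 ≈ 747.0533.
Since α = 2/3 < 1, p = c/n^{2/3} ≫ 1/n is above the triangle threshold p ~ 1/n. Asymptotically E[X] ~ (c³/6)·n^{3(1−α)} = (3³/6)·n^{1} → ∞; triangles are abundant w.h.p.

E[X] ≈ 747.0533; in regime p = Θ(1/n^{2/3}) E[X] diverges (above the triangle threshold p ~ 1/n).


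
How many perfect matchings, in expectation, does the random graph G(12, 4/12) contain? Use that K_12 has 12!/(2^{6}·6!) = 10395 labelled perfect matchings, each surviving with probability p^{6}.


K_12 has 12!/(2^{6}·6!) = 10395 labelled perfect matchings.
For each such perfect matching H, let X_H = 1 if all 6 edges of H are present in G. Then P[X_H = 1] = p^{6} = (1/3)^{6} = 1/729.
Summing the indicators: E[X] = Σ_H E[X_H] = 10395 · p^{6} = 10395 · 1/729 = 385/27.
Numerically: E[X] ≈ 14.2593.

E[X] = 10395 · (1/3)^{6} = 385/27 ≈ 14.2593.


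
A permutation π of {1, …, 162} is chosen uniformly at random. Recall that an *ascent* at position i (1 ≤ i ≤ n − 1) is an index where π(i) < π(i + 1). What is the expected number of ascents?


Write X = Σ X_I over i = 1, …, 161, with X_I the indicator of one ascent.
There are 161 indicators.
For each fixed i, the pair (π(i), π(i+1)) is a uniformly random ordered pair of distinct values from {1, …, 162}; by symmetry P[π(i) < π(i+1)] = 1/2.
By linearity: E[X] = 161 · (1/2) = (162 − 1) · (1/2) = 161/2 ≈ 80.500000.

E[X] = 161/2 = 80.500000.


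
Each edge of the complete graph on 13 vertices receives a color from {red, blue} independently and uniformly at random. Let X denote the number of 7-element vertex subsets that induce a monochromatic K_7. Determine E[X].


Let X = Σ_S X_S over the C(13, 7) = 1716 subsets S of size 7, where X_S = 1 if the K_7 on S is monochromatic.
For a fixed S, the K_7 on S has C(7, 2) = 21 edges. P[all 21 edges red] = (1/2)^21, and likewise for blue, so P[monochromatic] = 2·(1/2)^21 = 2^{1 − 21} = 1/1048576.
By linearity of expectation: E[X] = C(13, 7) · 2^{1 − 21} = 1716 · 1/1048576 = 429/262144.
Numerically: E[X] ≈ 0.001637.

E[X] = C(13,7)·2^(1−C(7,2)) = 429/262144 ≈ 0.001637.


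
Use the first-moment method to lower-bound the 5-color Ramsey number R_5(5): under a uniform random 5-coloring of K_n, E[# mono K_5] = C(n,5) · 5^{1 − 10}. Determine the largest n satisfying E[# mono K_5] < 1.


We need C(n, 5) · 5^{1 − 10} < 1, i.e. C(n, 5) < 5^{10 − 1} = 1953125.
Check values of n near the boundary:
  n = 46: C(46, 5) = 1370754; 1370754 < 1953125? YES
  n = 47: C(47, 5) = 1533939; 1533939 < 1953125? YES
  n = 48: C(48, 5) = 1712304; 1712304 < 1953125? YES
  n = 49: C(49, 5) = 1906884; 1906884 < 1953125? YES
  n = 50: C(50, 5) = 2118760; 2118760 < 1953125? NO
The largest n with C(n, 5) < 1953125 is n = 49 (where E[X] = 1906884/1953125 ≈ 0.97632). Hence R_5(5) > 49, i.e. R_5(5) ≥ 50.

Largest n = 49; hence R_5(5) > 49.


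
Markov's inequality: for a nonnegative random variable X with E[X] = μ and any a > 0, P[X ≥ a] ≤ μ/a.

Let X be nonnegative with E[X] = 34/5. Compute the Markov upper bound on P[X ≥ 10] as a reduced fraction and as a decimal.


μ = E[X] = 34/5, a = 10.
Markov: P[X ≥ 10] ≤ μ/a = (34/5)/10 = 17/25.
Numerically: ≈ 0.6800.
(Since a = 10 > μ = 6.8000, the bound 17/25 is < 1 and informative.)

P[X ≥ 10] ≤ 17/25 ≈ 0.6800.


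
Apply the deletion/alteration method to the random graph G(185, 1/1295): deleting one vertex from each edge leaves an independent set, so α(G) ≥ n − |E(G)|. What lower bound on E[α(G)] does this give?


E[|E(G)|] = C(185, 2)·p = 17020 · (1/1295) = 92/7.
E[α(G)] ≥ n − E[|E(G)|] = 185 − 92/7 = 1203/7.
Numerically: ≈ 171.857.
(This is only a lower bound; the true E[α(G)] may be larger.)

E[α(G)] ≥ 1203/7 ≈ 171.857.


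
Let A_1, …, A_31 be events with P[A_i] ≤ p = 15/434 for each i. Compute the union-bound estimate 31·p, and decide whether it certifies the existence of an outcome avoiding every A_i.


Union bound: P[∪_{i=1}^{31} A_i] ≤ Σ_i P[A_i] ≤ 31·p = 31·(15/434) = 15/14.
Numerically: 15/14 ≈ 1.071429.
Is 15/14 < 1? NO.
Since the bound 15/14 is ≥ 1, the union bound is uninformative here; it does NOT by itself certify existence.

31·p = 15/14 ≈ 1.071429; existence NOT certified by the union bound.


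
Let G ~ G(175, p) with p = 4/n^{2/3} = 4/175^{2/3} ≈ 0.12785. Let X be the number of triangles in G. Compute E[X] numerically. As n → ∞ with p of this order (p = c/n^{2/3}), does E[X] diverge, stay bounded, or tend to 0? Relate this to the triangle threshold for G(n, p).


Number of potential triangles: C(175, 3) = 877975.
Each occurs with probability p³ ≈ (0.12785)³ ≈ 2.0897959e-03.
By linearity: E[X] = C(175, 3)·p³ ≈ 877975 · 2.0897959e-03 ≈ 1834.78857.
Since α = 2/3 < 1, p = c/n^{2/3} ≫ 1/n is above the triangle threshold p ~ 1/n. Asymptotically E[X] ~ (c³/6)·n^{3(1−α)} = (4³/6)·n^{1} → ∞; triangles are abundant w.h.p.

E[X] ≈ 1834.78857; in regime p = Θ(1/n^{2/3}) E[X] diverges (above the triangle threshold p ~ 1/n).


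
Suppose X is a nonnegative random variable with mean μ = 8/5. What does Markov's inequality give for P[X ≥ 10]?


μ = E[X] = 8/5, a = 10.
Markov: P[X ≥ 10] ≤ μ/a = (8/5)/10 = 4/25.
Numerically: ≈ 0.16000.
(Since a = 10 > μ = 1.60000, the bound 4/25 is < 1 and informative.)

P[X ≥ 10] ≤ 4/25 ≈ 0.16000.


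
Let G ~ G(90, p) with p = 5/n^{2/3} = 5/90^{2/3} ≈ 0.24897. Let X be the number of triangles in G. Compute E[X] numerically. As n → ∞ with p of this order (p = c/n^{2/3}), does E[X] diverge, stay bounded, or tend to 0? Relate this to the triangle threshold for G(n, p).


Number of potential triangles: C(90, 3) = 117480.
Each occurs with probability p³ ≈ (0.24897)³ ≈ 1.5432099e-02.
By linearity: E[X] = C(90, 3)·p³ ≈ 117480 · 1.5432099e-02 ≈ 1812.96296.
Since α = 2/3 < 1, p = c/n^{2/3} ≫ 1/n is above the triangle threshold p ~ 1/n. Asymptotically E[X] ~ (c³/6)·n^{3(1−α)} = (5³/6)·n^{1} → ∞; triangles are abundant w.h.p.

E[X] ≈ 1812.96296; in regime p = Θ(1/n^{2/3}) E[X] diverges (above the triangle threshold p ~ 1/n).


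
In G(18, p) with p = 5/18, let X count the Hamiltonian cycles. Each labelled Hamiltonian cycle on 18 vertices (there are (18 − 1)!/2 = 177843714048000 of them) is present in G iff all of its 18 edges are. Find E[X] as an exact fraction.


K_18 has (18 − 1)!/2 = 177843714048000 labelled Hamiltonian cycles.
For each such Hamiltonian cycle H, let X_H = 1 if all 18 edges of H are present in G. Then P[X_H = 1] = p^{18} = (5/18)^{18} = 3814697265625/39346408075296537575424.
By linearity: E[X] = Σ_H E[X_H] = 177843714048000 · p^{18} = 177843714048000 · 3814697265625/39346408075296537575424 = 56800365447998046875/3294258113514384.
Numerically: E[X] ≈ 1.724e+04.

E[X] = 177843714048000 · (5/18)^{18} = 56800365447998046875/3294258113514384 ≈ 1.724e+04.


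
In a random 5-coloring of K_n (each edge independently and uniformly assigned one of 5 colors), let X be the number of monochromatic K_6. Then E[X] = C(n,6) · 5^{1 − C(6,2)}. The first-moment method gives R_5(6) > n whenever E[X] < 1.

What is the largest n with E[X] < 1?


We need C(n, 6) · 5^{1 − 15} < 1, i.e. C(n, 6) < 5^{15 − 1} = 6103515625.
Check values of n near the boundary:
  n = 125: C(125, 6) = 4690625500; 4690625500 < 6103515625? YES
  n = 126: C(126, 6) = 4925156775; 4925156775 < 6103515625? YES
  n = 127: C(127, 6) = 5169379425; 5169379425 < 6103515625? YES
  n = 128: C(128, 6) = 5423611200; 5423611200 < 6103515625? YES
  n = 129: C(129, 6) = 5688177600; 5688177600 < 6103515625? YES
  n = 130: C(130, 6) = 5963412000; 5963412000 < 6103515625? YES
  n = 131: C(131, 6) = 6249655776; 6249655776 < 6103515625? NO
  n = 132: C(132, 6) = 6547258432; 6547258432 < 6103515625? NO
The largest n with C(n, 6) < 6103515625 is n = 130 (where E[X] = 47707296/48828125 ≈ 0.97705). Hence R_5(6) > 130, i.e. R_5(6) ≥ 131.

Largest n = 130; hence R_5(6) > 130.


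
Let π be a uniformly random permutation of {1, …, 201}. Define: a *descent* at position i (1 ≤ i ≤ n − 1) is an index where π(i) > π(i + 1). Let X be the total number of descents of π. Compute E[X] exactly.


Write X = Σ X_I over i = 1, …, 200, with X_I the indicator of one descent.
There are 200 indicators.
For each fixed i, the pair (π(i), π(i+1)) is a uniformly random ordered pair of distinct values from {1, …, 201}; by symmetry P[π(i) > π(i+1)] = 1/2.
By linearity: E[X] = 200 · (1/2) = (201 − 1) · (1/2) = 100 ≈ 100.0000.

E[X] = 100 = 100.0000.


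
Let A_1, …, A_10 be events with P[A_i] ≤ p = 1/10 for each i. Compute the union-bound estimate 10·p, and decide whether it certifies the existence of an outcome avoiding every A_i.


Union bound: P[∪_{i=1}^{10} A_i] ≤ Σ_i P[A_i] ≤ 10·p = 10·(1/10) = 1.
Numerically: 1 ≈ 1.0000000.
Is 1 < 1? NO.
Since the bound 1 is ≥ 1, the union bound is uninformative here; it does NOT by itself certify existence.

10·p = 1 ≈ 1.0000000; existence NOT certified by the union bound.


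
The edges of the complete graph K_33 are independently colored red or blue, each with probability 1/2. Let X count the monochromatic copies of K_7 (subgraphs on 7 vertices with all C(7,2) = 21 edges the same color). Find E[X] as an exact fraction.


Let X = Σ_S X_S over the C(33, 7) = 4272048 subsets S of size 7, where X_S = 1 if the K_7 on S is monochromatic.
For a fixed S, the K_7 on S has C(7, 2) = 21 edges. P[all 21 edges red] = (1/2)^21, and likewise for blue, so P[monochromatic] = 2·(1/2)^21 = 2^{1 − 21} = 1/1048576.
Summing: E[X] = C(33, 7) · 2^{1 − 21} = 4272048 · 1/1048576 = 267003/65536.
Numerically: E[X] ≈ 4.0741.

E[X] = C(33,7)·2^(1−C(7,2)) = 267003/65536 ≈ 4.0741.


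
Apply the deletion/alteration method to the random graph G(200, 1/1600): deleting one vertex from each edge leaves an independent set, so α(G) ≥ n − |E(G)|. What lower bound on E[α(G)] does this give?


E[|E(G)|] = C(200, 2)·p = 19900 · (1/1600) = 199/16.
E[α(G)] ≥ n − E[|E(G)|] = 200 − 199/16 = 3001/16.
Numerically: ≈ 187.5625.
(This is only a lower bound; the true E[α(G)] may be larger.)

E[α(G)] ≥ 3001/16 ≈ 187.5625.


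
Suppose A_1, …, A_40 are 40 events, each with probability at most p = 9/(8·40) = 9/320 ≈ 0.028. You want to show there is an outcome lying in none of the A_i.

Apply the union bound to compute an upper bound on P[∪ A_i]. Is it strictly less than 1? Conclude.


Union bound: P[∪_{i=1}^{40} A_i] ≤ Σ_i P[A_i] ≤ 40·p = 40·(9/320) = 9/8.
Numerically: 9/8 ≈ 1.125.
Is 9/8 < 1? NO.
Since the bound 9/8 is ≥ 1, the union bound is uninformative here; it does NOT by itself certify existence.

40·p = 9/8 ≈ 1.125; existence NOT certified by the union bound.


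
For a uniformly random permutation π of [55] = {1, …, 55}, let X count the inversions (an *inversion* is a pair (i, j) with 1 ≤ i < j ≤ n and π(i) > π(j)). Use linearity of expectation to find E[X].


Write X = Σ X_I over the C(55, 2) = 1485 pairs i < j, with X_I the indicator of one inversion.
There are 1485 indicators.
For each fixed pair i < j, the values π(i) and π(j) are two distinct elements of {1, …, 55} in uniformly random order; by symmetry P[π(i) > π(j)] = 1/2.
By linearity: E[X] = 1485 · (1/2) = C(55, 2) · (1/2) = 1485/2 = 1485/2 ≈ 742.5000.

E[X] = 1485/2 = 742.5000.


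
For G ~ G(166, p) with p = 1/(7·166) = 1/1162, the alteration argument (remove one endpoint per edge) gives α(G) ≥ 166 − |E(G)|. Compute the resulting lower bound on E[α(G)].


E[|E(G)|] = C(166, 2)·p = 13695 · (1/1162) = 165/14.
E[α(G)] ≥ n − E[|E(G)|] = 166 − 165/14 = 2159/14.
Numerically: ≈ 154.2143.
(This is only a lower bound; the true E[α(G)] may be larger.)

E[α(G)] ≥ 2159/14 ≈ 154.2143.


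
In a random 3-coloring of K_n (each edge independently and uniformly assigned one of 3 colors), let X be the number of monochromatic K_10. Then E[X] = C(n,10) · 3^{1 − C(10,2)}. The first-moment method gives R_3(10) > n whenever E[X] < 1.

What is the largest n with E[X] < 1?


We need C(n, 10) · 3^{1 − 45} < 1, i.e. C(n, 10) < 3^{45 − 1} = 984770902183611232881.
Check values of n near the boundary:
  n = 571: C(571, 10) = 937951290893172842001; 937951290893172842001 < 984770902183611232881? YES
  n = 572: C(572, 10) = 954640815642161682606; 954640815642161682606 < 984770902183611232881? YES
  n = 573: C(573, 10) = 971597135635805762226; 971597135635805762226 < 984770902183611232881? YES
  n = 574: C(574, 10) = 988824035203816502691; 988824035203816502691 < 984770902183611232881? NO
  n = 575: C(575, 10) = 1006325345561406175305; 1006325345561406175305 < 984770902183611232881? NO
  n = 576: C(576, 10) = 1024104945306307344480; 1024104945306307344480 < 984770902183611232881? NO
The largest n with C(n, 10) < 984770902183611232881 is n = 573 (where E[X] = 35985079097622435638/36472996377170786403 ≈ 0.986623). Hence R_3(10) > 573, i.e. R_3(10) ≥ 574.

Largest n = 573; hence R_3(10) > 573.


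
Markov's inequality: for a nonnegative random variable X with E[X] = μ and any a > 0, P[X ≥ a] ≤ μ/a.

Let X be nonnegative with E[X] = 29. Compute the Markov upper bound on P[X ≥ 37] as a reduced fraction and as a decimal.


μ = E[X] = 29, a = 37.
Markov: P[X ≥ 37] ≤ μ/a = (29)/37 = 29/37.
Numerically: ≈ 0.78378.
(Since a = 37 > μ = 29.00000, the bound 29/37 is < 1 and informative.)

P[X ≥ 37] ≤ 29/37 ≈ 0.78378.


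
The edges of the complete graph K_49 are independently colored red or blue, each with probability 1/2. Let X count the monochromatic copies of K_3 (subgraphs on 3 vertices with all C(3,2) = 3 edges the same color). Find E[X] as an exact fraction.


Let X = Σ_S X_S over the C(49, 3) = 18424 subsets S of size 3, where X_S = 1 if the K_3 on S is monochromatic.
For a fixed S, the K_3 on S has C(3, 2) = 3 edges. P[all 3 edges red] = (1/2)^3, and likewise for blue, so P[monochromatic] = 2·(1/2)^3 = 2^{1 − 3} = 1/4.
By linearity: E[X] = C(49, 3) · 2^{1 − 3} = 18424 · 1/4 = 4606.
Numerically: E[X] ≈ 4606.000000.

E[X] = C(49,3)·2^(1−C(3,2)) = 4606 ≈ 4606.000000.


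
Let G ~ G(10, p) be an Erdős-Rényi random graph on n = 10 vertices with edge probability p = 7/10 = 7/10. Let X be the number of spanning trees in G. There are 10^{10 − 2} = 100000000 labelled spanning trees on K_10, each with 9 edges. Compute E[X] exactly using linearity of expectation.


K_10 has 10^{10 − 2} = 100000000 labelled spanning trees.
For each such spanning tree H, let X_H = 1 if all 9 edges of H are present in G. Then P[X_H = 1] = p^{9} = (7/10)^{9} = 40353607/1000000000.
Summing the indicators: E[X] = Σ_H E[X_H] = 100000000 · p^{9} = 100000000 · 40353607/1000000000 = 40353607/10.
Numerically: E[X] ≈ 4.04e+06.

E[X] = 100000000 · (7/10)^{9} = 40353607/10 ≈ 4.04e+06.


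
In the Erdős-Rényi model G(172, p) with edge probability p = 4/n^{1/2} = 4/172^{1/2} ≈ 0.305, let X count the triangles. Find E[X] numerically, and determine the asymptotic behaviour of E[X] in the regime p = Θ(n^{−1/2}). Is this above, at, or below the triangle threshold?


Number of potential triangles: C(172, 3) = 833340.
Each occurs with probability p³ ≈ (0.305)³ ≈ 2.83718e-02.
By linearity: E[X] = C(172, 3)·p³ ≈ 833340 · 2.83718e-02 ≈ 23643.378.
Since α = 1/2 < 1, p = c/n^{1/2} ≫ 1/n is above the triangle threshold p ~ 1/n. Asymptotically E[X] ~ (c³/6)·n^{3(1−α)} = (4³/6)·n^{1.5} → ∞; triangles are abundant w.h.p.

E[X] ≈ 23643.378; in regime p = Θ(1/n^{1/2}) E[X] diverges (above the triangle threshold p ~ 1/n).


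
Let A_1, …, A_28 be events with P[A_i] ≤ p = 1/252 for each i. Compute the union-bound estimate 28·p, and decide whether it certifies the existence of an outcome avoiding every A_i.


Union bound: P[∪_{i=1}^{28} A_i] ≤ Σ_i P[A_i] ≤ 28·p = 28·(1/252) = 1/9.
Numerically: 1/9 ≈ 0.1111.
Is 1/9 < 1? YES.
Since P[∪ A_i] ≤ 1/9 < 1, the complement has P[∩ A_i^c] ≥ 1 − 1/9 = 8/9 > 0, so some outcome avoids every A_i.

28·p = 1/9 ≈ 0.1111; existence CERTIFIED by the union bound.


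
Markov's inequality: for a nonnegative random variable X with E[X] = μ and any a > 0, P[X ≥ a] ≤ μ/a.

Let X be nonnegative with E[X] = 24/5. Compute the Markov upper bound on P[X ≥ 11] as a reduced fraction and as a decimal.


μ = E[X] = 24/5, a = 11.
Markov: P[X ≥ 11] ≤ μ/a = (24/5)/11 = 24/55.
Numerically: ≈ 0.43636.
(Since a = 11 > μ = 4.80000, the bound 24/55 is < 1 and informative.)

P[X ≥ 11] ≤ 24/55 ≈ 0.43636.


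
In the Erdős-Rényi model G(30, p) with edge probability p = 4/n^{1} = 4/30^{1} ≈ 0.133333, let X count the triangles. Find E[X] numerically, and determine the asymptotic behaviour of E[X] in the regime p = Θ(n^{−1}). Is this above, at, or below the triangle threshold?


Number of potential triangles: C(30, 3) = 4060.
Each occurs with probability p³ ≈ (0.133333)³ ≈ 2.37037037e-03.
By linearity: E[X] = C(30, 3)·p³ ≈ 4060 · 2.37037037e-03 ≈ 9.623704.
Here α = 1, so p = 4/n is exactly at the triangle threshold p ~ 1/n. Asymptotically E[X] → c³/6 = 4³/6 = 32/3 ≈ 10.666667, a bounded constant. In this regime the triangle count is asymptotically Poisson(c³/6).

E[X] ≈ 9.623704; in regime p = Θ(1/n^{1}) E[X] stays bounded (at the triangle threshold p ~ 1/n).


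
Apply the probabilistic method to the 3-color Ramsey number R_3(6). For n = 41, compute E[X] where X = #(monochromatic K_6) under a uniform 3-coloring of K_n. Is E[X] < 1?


E[X] = C(41, 6) · 3^{1 − 15} = 4496388 · 3^{−14} = 4496388/4782969.
As a reduced fraction: E[X] = 1498796/1594323 ≈ 0.940.
Is E[X] < 1? YES.
Since E[X] < 1, there exists a 3-coloring of K_{41} with no monochromatic K_6; hence R_3(6) > 41.

E[X] = 1498796/1594323 ≈ 0.940; E[X] < 1, so R_3(6) > 41.


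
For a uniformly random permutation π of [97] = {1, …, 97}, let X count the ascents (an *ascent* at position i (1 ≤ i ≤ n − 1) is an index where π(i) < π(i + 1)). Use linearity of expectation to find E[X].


Write X = Σ X_I over i = 1, …, 96, with X_I the indicator of one ascent.
There are 96 indicators.
For each fixed i, the pair (π(i), π(i+1)) is a uniformly random ordered pair of distinct values from {1, …, 97}; by symmetry P[π(i) < π(i+1)] = 1/2.
By linearity: E[X] = 96 · (1/2) = (97 − 1) · (1/2) = 48 ≈ 48.000.

E[X] = 48 = 48.000.


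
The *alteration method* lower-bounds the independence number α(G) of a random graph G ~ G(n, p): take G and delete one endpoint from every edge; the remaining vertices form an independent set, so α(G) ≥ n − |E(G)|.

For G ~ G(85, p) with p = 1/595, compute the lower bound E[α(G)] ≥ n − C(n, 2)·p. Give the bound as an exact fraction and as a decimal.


E[|E(G)|] = C(85, 2)·p = 3570 · (1/595) = 6.
E[α(G)] ≥ n − E[|E(G)|] = 85 − 6 = 79.
Numerically: ≈ 79.000000.
(This is only a lower bound; the true E[α(G)] may be larger.)

E[α(G)] ≥ 79 ≈ 79.000000.


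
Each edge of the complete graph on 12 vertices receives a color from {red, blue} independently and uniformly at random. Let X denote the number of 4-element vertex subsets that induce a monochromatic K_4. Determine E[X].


Let X = Σ_S X_S over the C(12, 4) = 495 subsets S of size 4, where X_S = 1 if the K_4 on S is monochromatic.
For a fixed S, the K_4 on S has C(4, 2) = 6 edges. P[all 6 edges red] = (1/2)^6, and likewise for blue, so P[monochromatic] = 2·(1/2)^6 = 2^{1 − 6} = 1/32.
Summing: E[X] = C(12, 4) · 2^{1 − 6} = 495 · 1/32 = 495/32.
Numerically: E[X] ≈ 15.468750.

E[X] = C(12,4)·2^(1−C(4,2)) = 495/32 ≈ 15.468750.


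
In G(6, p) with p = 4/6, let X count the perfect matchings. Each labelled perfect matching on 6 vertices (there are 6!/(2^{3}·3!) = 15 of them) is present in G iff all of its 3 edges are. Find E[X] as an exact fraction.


K_6 has 6!/(2^{3}·3!) = 15 labelled perfect matchings.
For each such perfect matching H, let X_H = 1 if all 3 edges of H are present in G. Then P[X_H = 1] = p^{3} = (2/3)^{3} = 8/27.
By linearity of expectation: E[X] = Σ_H E[X_H] = 15 · p^{3} = 15 · 8/27 = 40/9.
Numerically: E[X] ≈ 4.444.

E[X] = 15 · (2/3)^{3} = 40/9 ≈ 4.444.


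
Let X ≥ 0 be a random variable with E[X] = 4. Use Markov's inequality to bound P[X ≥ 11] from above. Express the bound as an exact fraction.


μ = E[X] = 4, a = 11.
Markov: P[X ≥ 11] ≤ μ/a = (4)/11 = 4/11.
Numerically: ≈ 0.363636.
(Since a = 11 > μ = 4.000000, the bound 4/11 is < 1 and informative.)

P[X ≥ 11] ≤ 4/11 ≈ 0.363636.
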